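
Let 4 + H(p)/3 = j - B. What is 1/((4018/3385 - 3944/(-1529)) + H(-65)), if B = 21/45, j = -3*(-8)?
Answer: 5175665/322787931 ≈ 0.016034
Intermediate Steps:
j = 24
B = 7/15 (B = 21*(1/45) = 7/15 ≈ 0.46667)
H(p) = 293/5 (H(p) = -12 + 3*(24 - 1*7/15) = -12 + 3*(24 - 7/15) = -12 + 3*(353/15) = -12 + 353/5 = 293/5)
1/((4018/3385 - 3944/(-1529)) + H(-65)) = 1/((4018/3385 - 3944/(-1529)) + 293/5) = 1/((4018*(1/3385) - 3944*(-1/1529)) + 293/5) = 1/((4018/3385 + 3944/1529) + 293/5) = 1/(19493962/5175665 + 293/5) = 1/(322787931/5175665) = 5175665/322787931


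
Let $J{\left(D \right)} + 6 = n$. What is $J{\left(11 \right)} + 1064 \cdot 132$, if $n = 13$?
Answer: $140455$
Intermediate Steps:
$J{\left(D \right)} = 7$ ($J{\left(D \right)} = -6 + 13 = 7$)
$J{\left(11 \right)} + 1064 \cdot 132 = 7 + 1064 \cdot 132 = 7 + 140448 = 140455$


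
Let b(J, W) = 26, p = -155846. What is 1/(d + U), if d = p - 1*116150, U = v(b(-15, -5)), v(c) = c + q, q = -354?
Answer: -1/272324 ≈ -3.6721e-6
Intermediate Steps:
v(c) = -354 + c (v(c) = c - 354 = -354 + c)
U = -328 (U = -354 + 26 = -328)
d = -271996 (d = -155846 - 1*116150 = -155846 - 116150 = -271996)
1/(d + U) = 1/(-271996 - 328) = 1/(-272324) = -1/272324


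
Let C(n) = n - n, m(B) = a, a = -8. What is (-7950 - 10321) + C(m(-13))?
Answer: -18271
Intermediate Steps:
m(B) = -8
C(n) = 0
(-7950 - 10321) + C(m(-13)) = (-7950 - 10321) + 0 = -18271 + 0 = -18271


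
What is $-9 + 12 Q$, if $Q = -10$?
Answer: $-129$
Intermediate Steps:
$-9 + 12 Q = -9 + 12 \left(-10\right) = -9 - 120 = -129$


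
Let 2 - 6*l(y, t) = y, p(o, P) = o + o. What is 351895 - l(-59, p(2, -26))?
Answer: 2111309/6 ≈ 3.5189e+5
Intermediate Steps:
p(o, P) = 2*o
l(y, t) = 1/3 - y/6
351895 - l(-59, p(2, -26)) = 351895 - (1/3 - 1/6*(-59)) = 351895 - (1/3 + 59/6) = 351895 - 1*61/6 = 351895 - 61/6 = 2111309/6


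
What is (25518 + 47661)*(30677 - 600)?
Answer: 2201004783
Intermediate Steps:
(25518 + 47661)*(30677 - 600) = 73179*30077 = 2201004783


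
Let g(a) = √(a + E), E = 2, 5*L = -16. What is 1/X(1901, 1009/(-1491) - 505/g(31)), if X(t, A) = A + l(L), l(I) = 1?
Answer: -7905282/188977855111 - 374218635*√33/188977855111 ≈ -0.011417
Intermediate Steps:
L = -16/5 (L = (⅕)*(-16) = -16/5 ≈ -3.2000)
g(a) = √(2 + a) (g(a) = √(a + 2) = √(2 + a))
X(t, A) = 1 + A (X(t, A) = A + 1 = 1 + A)
1/X(1901, 1009/(-1491) - 505/g(31)) = 1/(1 + (1009/(-1491) - 505/√(2 + 31))) = 1/(1 + (1009*(-1/1491) - 505*√33/33)) = 1/(1 + (-1009/1491 - 505*√33/33)) = 1/(482/1491 - 505*√33/33)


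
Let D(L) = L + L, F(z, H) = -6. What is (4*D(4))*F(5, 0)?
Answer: -192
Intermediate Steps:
D(L) = 2*L
(4*D(4))*F(5, 0) = (4*(2*4))*(-6) = (4*8)*(-6) = 32*(-6) = -192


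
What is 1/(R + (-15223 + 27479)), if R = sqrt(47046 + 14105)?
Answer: 12256/150148385 - sqrt(61151)/150148385 ≈ 7.9979e-5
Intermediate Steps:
R = sqrt(61151) ≈ 247.29
1/(R + (-15223 + 27479)) = 1/(sqrt(61151) + (-15223 + 27479)) = 1/(sqrt(61151) + 12256) = 1/(12256 + sqrt(61151))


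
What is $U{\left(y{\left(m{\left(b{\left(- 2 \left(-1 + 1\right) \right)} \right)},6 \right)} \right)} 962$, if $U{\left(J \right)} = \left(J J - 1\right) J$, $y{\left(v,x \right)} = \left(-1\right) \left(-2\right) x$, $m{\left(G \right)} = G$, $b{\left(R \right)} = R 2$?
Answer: $1650792$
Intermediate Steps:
$b{\left(R \right)} = 2 R$
$y{\left(v,x \right)} = 2 x$
$U{\left(J \right)} = J \left(-1 + J^{2}\right)$ ($U{\left(J \right)} = \left(J^{2} - 1\right) J = \left(-1 + J^{2}\right) J = J \left(-1 + J^{2}\right)$)
$U{\left(y{\left(m{\left(b{\left(- 2 \left(-1 + 1\right) \right)} \right)},6 \right)} \right)} 962 = \left(\left(2 \cdot 6\right)^{3} - 2 \cdot 6\right) 962 = \left(12^{3} - 12\right) 962 = \left(1728 - 12\right) 962 = 1716 \cdot 962 = 1650792$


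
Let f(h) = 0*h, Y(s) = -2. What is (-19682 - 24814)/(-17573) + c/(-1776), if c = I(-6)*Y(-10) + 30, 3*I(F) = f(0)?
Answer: 13082951/5201608 ≈ 2.5152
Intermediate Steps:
f(h) = 0
I(F) = 0 (I(F) = (⅓)*0 = 0)
c = 30 (c = 0*(-2) + 30 = 0 + 30 = 30)
(-19682 - 24814)/(-17573) + c/(-1776) = (-19682 - 24814)/(-17573) + 30/(-1776) = -44496*(-1/17573) + 30*(-1/1776) = 44496/17573 - 5/296 = 13082951/5201608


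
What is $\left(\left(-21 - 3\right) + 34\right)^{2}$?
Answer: $100$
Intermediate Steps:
$\left(\left(-21 - 3\right) + 34\right)^{2} = \left(-24 + 34\right)^{2} = 10^{2} = 100$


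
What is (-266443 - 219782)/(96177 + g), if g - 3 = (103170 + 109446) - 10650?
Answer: -162075/99382 ≈ -1.6308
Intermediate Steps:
g = 201969 (g = 3 + ((103170 + 109446) - 10650) = 3 + (212616 - 10650) = 3 + 201966 = 201969)
(-266443 - 219782)/(96177 + g) = (-266443 - 219782)/(96177 + 201969) = -486225/298146 = -486225*1/298146 = -162075/99382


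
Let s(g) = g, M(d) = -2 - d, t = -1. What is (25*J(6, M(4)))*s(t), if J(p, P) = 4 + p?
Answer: -250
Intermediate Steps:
(25*J(6, M(4)))*s(t) = (25*(4 + 6))*(-1) = (25*10)*(-1) = 250*(-1) = -250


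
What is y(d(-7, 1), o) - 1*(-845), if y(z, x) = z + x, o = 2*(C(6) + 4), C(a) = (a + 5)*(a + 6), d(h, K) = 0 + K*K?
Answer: 1118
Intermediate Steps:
d(h, K) = K² (d(h, K) = 0 + K² = K²)
C(a) = (5 + a)*(6 + a)
o = 272 (o = 2*((30 + 6² + 11*6) + 4) = 2*((30 + 36 + 66) + 4) = 2*(132 + 4) = 2*136 = 272)
y(z, x) = x + z
y(d(-7, 1), o) - 1*(-845) = (272 + 1²) - 1*(-845) = (272 + 1) + 845 = 273 + 845 = 1118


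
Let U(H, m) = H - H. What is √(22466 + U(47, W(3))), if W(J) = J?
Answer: √22466 ≈ 149.89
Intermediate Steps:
U(H, m) = 0
√(22466 + U(47, W(3))) = √(22466 + 0) = √22466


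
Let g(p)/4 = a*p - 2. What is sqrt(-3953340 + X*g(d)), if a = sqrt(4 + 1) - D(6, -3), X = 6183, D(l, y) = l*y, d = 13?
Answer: 6*sqrt(49569 + 8931*sqrt(5)) ≈ 1582.2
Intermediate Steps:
a = 18 + sqrt(5) (a = sqrt(4 + 1) - 6*(-3) = sqrt(5) - 1*(-18) = sqrt(5) + 18 = 18 + sqrt(5) ≈ 20.236)
g(p) = -8 + 4*p*(18 + sqrt(5)) (g(p) = 4*((18 + sqrt(5))*p - 2) = 4*(p*(18 + sqrt(5)) - 2) = 4*(-2 + p*(18 + sqrt(5))) = -8 + 4*p*(18 + sqrt(5)))
sqrt(-3953340 + X*g(d)) = sqrt(-3953340 + 6183*(-8 + 4*13*(18 + sqrt(5)))) = sqrt(-3953340 + 6183*(-8 + (936 + 52*sqrt(5)))) = sqrt(-3953340 + 6183*(928 + 52*sqrt(5))) = sqrt(-3953340 + (5737824 + 321516*sqrt(5))) = sqrt(1784484 + 321516*sqrt(5))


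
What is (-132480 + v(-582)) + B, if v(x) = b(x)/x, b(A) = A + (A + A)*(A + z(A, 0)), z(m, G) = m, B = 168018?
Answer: 33211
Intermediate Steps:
b(A) = A + 4*A² (b(A) = A + (A + A)*(A + A) = A + (2*A)*(2*A) = A + 4*A²)
v(x) = 1 + 4*x (v(x) = (x*(1 + 4*x))/x = 1 + 4*x)
(-132480 + v(-582)) + B = (-132480 + (1 + 4*(-582))) + 168018 = (-132480 + (1 - 2328)) + 168018 = (-132480 - 2327) + 168018 = -134807 + 168018 = 33211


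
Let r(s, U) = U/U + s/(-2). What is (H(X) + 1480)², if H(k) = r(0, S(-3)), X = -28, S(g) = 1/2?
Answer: 2193361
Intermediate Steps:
S(g) = ½
r(s, U) = 1 - s/2 (r(s, U) = 1 + s*(-½) = 1 - s/2)
H(k) = 1 (H(k) = 1 - ½*0 = 1 + 0 = 1)
(H(X) + 1480)² = (1 + 1480)² = 1481² = 2193361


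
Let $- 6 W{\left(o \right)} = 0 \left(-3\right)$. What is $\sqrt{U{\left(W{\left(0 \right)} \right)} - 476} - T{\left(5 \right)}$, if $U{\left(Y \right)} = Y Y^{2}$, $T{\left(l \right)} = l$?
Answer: $-5 + 2 i \sqrt{119} \approx -5.0 + 21.817 i$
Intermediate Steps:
$W{\left(o \right)} = 0$ ($W{\left(o \right)} = - \frac{0 \left(-3\right)}{6} = \left(- \frac{1}{6}\right) 0 = 0$)
$U{\left(Y \right)} = Y^{3}$
$\sqrt{U{\left(W{\left(0 \right)} \right)} - 476} - T{\left(5 \right)} = \sqrt{0^{3} - 476} - 5 = \sqrt{0 - 476} - 5 = \sqrt{-476} - 5 = 2 i \sqrt{119} - 5 = -5 + 2 i \sqrt{119}$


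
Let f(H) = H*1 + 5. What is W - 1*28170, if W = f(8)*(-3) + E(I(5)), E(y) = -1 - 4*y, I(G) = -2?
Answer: -28202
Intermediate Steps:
f(H) = 5 + H (f(H) = H + 5 = 5 + H)
W = -32 (W = (5 + 8)*(-3) + (-1 - 4*(-2)) = 13*(-3) + (-1 + 8) = -39 + 7 = -32)
W - 1*28170 = -32 - 1*28170 = -32 - 28170 = -28202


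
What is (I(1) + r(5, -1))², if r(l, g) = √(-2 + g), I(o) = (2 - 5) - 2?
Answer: (5 - I*√3)² ≈ 22.0 - 17.32*I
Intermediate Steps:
I(o) = -5 (I(o) = -3 - 2 = -5)
(I(1) + r(5, -1))² = (-5 + √(-2 - 1))² = (-5 + √(-3))² = (-5 + I*√3)²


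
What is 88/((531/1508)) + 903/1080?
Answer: 5325919/21240 ≈ 250.75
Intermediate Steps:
88/((531/1508)) + 903/1080 = 88/((531*(1/1508))) + 903*(1/1080) = 88/(531/1508) + 301/360 = 88*(1508/531) + 301/360 = 132704/531 + 301/360 = 5325919/21240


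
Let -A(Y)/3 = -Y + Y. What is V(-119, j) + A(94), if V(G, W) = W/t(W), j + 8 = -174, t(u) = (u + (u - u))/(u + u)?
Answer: -364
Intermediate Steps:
t(u) = 1/2 (t(u) = (u + 0)/((2*u)) = u*(1/(2*u)) = 1/2)
A(Y) = 0 (A(Y) = -3*(-Y + Y) = -3*0 = 0)
j = -182 (j = -8 - 174 = -182)
V(G, W) = 2*W (V(G, W) = W/(1/2) = W*2 = 2*W)
V(-119, j) + A(94) = 2*(-182) + 0 = -364 + 0 = -364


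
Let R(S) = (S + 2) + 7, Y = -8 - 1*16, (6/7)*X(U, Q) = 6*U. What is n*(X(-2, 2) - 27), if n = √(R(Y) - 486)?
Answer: -41*I*√501 ≈ -917.7*I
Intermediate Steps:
X(U, Q) = 7*U (X(U, Q) = 7*(6*U)/6 = 7*U)
Y = -24 (Y = -8 - 16 = -24)
R(S) = 9 + S (R(S) = (2 + S) + 7 = 9 + S)
n = I*√501 (n = √((9 - 24) - 486) = √(-15 - 486) = √(-501) = I*√501 ≈ 22.383*I)
n*(X(-2, 2) - 27) = (I*√501)*(7*(-2) - 27) = (I*√501)*(-14 - 27) = (I*√501)*(-41) = -41*I*√501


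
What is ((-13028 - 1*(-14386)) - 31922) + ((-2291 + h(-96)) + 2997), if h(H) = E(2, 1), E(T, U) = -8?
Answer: -29866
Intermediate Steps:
h(H) = -8
((-13028 - 1*(-14386)) - 31922) + ((-2291 + h(-96)) + 2997) = ((-13028 - 1*(-14386)) - 31922) + ((-2291 - 8) + 2997) = ((-13028 + 14386) - 31922) + (-2299 + 2997) = (1358 - 31922) + 698 = -30564 + 698 = -29866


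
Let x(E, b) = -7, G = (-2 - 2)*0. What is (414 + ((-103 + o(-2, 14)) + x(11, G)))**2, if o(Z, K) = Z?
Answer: 91204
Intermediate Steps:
G = 0 (G = -4*0 = 0)
(414 + ((-103 + o(-2, 14)) + x(11, G)))**2 = (414 + ((-103 - 2) - 7))**2 = (414 + (-105 - 7))**2 = (414 - 112)**2 = 302**2 = 91204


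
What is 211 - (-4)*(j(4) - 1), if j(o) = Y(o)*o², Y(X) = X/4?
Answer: 271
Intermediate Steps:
Y(X) = X/4 (Y(X) = X*(¼) = X/4)
j(o) = o³/4 (j(o) = (o/4)*o² = o³/4)
211 - (-4)*(j(4) - 1) = 211 - (-4)*((¼)*4³ - 1) = 211 - (-4)*((¼)*64 - 1) = 211 - (-4)*(16 - 1) = 211 - (-4)*15 = 211 - 1*(-60) = 211 + 60 = 271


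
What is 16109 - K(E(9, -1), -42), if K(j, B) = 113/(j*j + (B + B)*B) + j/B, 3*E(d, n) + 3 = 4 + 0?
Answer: 570354401/35406 ≈ 16109.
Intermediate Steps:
E(d, n) = 1/3 (E(d, n) = -1 + (4 + 0)/3 = -1 + (1/3)*4 = -1 + 4/3 = 1/3)
K(j, B) = 113/(j**2 + 2*B**2) + j/B (K(j, B) = 113/(j**2 + (2*B)*B) + j/B = 113/(j**2 + 2*B**2) + j/B)
16109 - K(E(9, -1), -42) = 16109 - ((1/3)**3 + 113*(-42) + 2*(1/3)*(-42)**2)/((-42)*((1/3)**2 + 2*(-42)**2)) = 16109 - (-1)*(1/27 - 4746 + 2*(1/3)*1764)/(42*(1/9 + 2*1764)) = 16109 - (-1)*(1/27 - 4746 + 1176)/(42*(1/9 + 3528)) = 16109 - (-1)*(-96389)/(42*31753/9*27) = 16109 - (-1)*9*(-96389)/(42*31753*27) = 16109 - 1*853/35406 = 16109 - 853/35406 = 570354401/35406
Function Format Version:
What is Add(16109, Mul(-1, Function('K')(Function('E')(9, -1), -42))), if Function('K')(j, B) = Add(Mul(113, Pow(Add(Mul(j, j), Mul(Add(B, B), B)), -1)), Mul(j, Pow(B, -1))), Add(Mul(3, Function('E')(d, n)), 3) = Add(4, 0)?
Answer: Rational(570354401, 35406) ≈ 16109.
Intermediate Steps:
Function('E')(d, n) = Rational(1, 3) (Function('E')(d, n) = Add(-1, Mul(Rational(1, 3), Add(4, 0))) = Add(-1, Mul(Rational(1, 3), 4)) = Add(-1, Rational(4, 3)) = Rational(1, 3))
Function('K')(j, B) = Add(Mul(113, Pow(Add(Pow(j, 2), Mul(2, Pow(B, 2))), -1)), Mul(j, Pow(B, -1))) (Function('K')(j, B) = Add(Mul(113, Pow(Add(Pow(j, 2), Mul(Mul(2, B), B)), -1)), Mul(j, Pow(B, -1))) = Add(Mul(113, Pow(Add(Pow(j, 2), Mul(2, Pow(B, 2))), -1)), Mul(j, Pow(B, -1))))
Add(16109, Mul(-1, Function('K')(Function('E')(9, -1), -42))) = Add(16109, Mul(-1, Mul(Pow(-42, -1), Pow(Add(Pow(Rational(1, 3), 2), Mul(2, Pow(-42, 2))), -1), Add(Pow(Rational(1, 3), 3), Mul(113, -42), Mul(2, Rational(1, 3), Pow(-42, 2)))))) = Add(16109, Mul(-1, Mul(Rational(-1, 42), Pow(Add(Rational(1, 9), Mul(2, 1764)), -1), Add(Rational(1, 27), -4746, Mul(2, Rational(1, 3), 1764))))) = Add(16109, Mul(-1, Mul(Rational(-1, 42), Pow(Add(Rational(1, 9), 3528), -1), Add(Rational(1, 27), -4746, 1176)))) = Add(16109, Mul(-1, Mul(Rational(-1, 42), Pow(Rational(31753, 9), -1), Rational(-96389, 27)))) = Add(16109, Mul(-1, Mul(Rational(-1, 42), Rational(9, 31753), Rational(-96389, 27)))) = Add(16109, Mul(-1, Rational(853, 35406))) = Add(16109, Rational(-853, 35406)) = Rational(570354401, 35406)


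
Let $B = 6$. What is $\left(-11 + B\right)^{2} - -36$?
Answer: $61$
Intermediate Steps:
$\left(-11 + B\right)^{2} - -36 = \left(-11 + 6\right)^{2} - -36 = \left(-5\right)^{2} + 36 = 25 + 36 = 61$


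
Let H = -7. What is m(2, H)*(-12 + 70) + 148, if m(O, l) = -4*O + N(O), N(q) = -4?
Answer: -548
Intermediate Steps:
m(O, l) = -4 - 4*O (m(O, l) = -4*O - 4 = -4 - 4*O)
m(2, H)*(-12 + 70) + 148 = (-4 - 4*2)*(-12 + 70) + 148 = (-4 - 8)*58 + 148 = -12*58 + 148 = -696 + 148 = -548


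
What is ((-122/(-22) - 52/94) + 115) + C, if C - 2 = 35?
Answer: 81165/517 ≈ 156.99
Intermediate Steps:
C = 37 (C = 2 + 35 = 37)
((-122/(-22) - 52/94) + 115) + C = ((-122/(-22) - 52/94) + 115) + 37 = ((-122*(-1/22) - 52*1/94) + 115) + 37 = ((61/11 - 26/47) + 115) + 37 = (2581/517 + 115) + 37 = 62036/517 + 37 = 81165/517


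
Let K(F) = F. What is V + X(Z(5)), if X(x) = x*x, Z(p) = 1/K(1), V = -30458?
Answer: -30457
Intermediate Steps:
Z(p) = 1 (Z(p) = 1/1 = 1)
X(x) = x**2
V + X(Z(5)) = -30458 + 1**2 = -30458 + 1 = -30457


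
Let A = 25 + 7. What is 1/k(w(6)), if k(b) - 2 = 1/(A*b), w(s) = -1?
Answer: 32/63 ≈ 0.50794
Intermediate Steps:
A = 32
k(b) = 2 + 1/(32*b)
1/k(w(6)) = 1/(2 + (1/32)/(-1)) = 1/(2 + (1/32)*(-1)) = 1/(2 - 1/32) = 1/(63/32) = 32/63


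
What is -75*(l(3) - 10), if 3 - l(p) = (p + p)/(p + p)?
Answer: 600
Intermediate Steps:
l(p) = 2 (l(p) = 3 - (p + p)/(p + p) = 3 - 2*p/(2*p) = 3 - 2*p*1/(2*p) = 3 - 1*1 = 3 - 1 = 2)
-75*(l(3) - 10) = -75*(2 - 10) = -75*(-8) = 600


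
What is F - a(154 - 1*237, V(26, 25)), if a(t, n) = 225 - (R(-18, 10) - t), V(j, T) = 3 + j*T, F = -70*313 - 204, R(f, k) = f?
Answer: -22274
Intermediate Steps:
F = -22114 (F = -21910 - 204 = -22114)
V(j, T) = 3 + T*j
a(t, n) = 243 + t (a(t, n) = 225 - (-18 - t) = 225 + (18 + t) = 243 + t)
F - a(154 - 1*237, V(26, 25)) = -22114 - (243 + (154 - 1*237)) = -22114 - (243 + (154 - 237)) = -22114 - (243 - 83) = -22114 - 1*160 = -22114 - 160 = -22274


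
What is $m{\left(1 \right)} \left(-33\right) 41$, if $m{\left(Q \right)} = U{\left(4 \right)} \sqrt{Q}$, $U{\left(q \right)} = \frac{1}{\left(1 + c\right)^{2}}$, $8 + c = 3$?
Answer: $- \frac{1353}{16} \approx -84.563$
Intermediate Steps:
$c = -5$ ($c = -8 + 3 = -5$)
$U{\left(q \right)} = \frac{1}{16}$ ($U{\left(q \right)} = \frac{1}{\left(1 - 5\right)^{2}} = \frac{1}{\left(-4\right)^{2}} = \frac{1}{16}$)
$m{\left(Q \right)} = \frac{\sqrt{Q}}{16}$
$m{\left(1 \right)} \left(-33\right) 41 = \frac{\sqrt{1}}{16} \left(-33\right) 41 = \frac{1}{16} \cdot 1 \left(-33\right) 41 = \frac{1}{16} \left(-33\right) 41 = \left(- \frac{33}{16}\right) 41 = - \frac{1353}{16}$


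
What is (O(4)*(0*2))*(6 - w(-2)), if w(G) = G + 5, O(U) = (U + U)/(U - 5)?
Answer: 0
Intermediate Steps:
O(U) = 2*U/(-5 + U) (O(U) = (2*U)/(-5 + U) = 2*U/(-5 + U))
w(G) = 5 + G
(O(4)*(0*2))*(6 - w(-2)) = ((2*4/(-5 + 4))*(0*2))*(6 - (5 - 2)) = ((2*4/(-1))*0)*(6 - 1*3) = ((2*4*(-1))*0)*(6 - 3) = -8*0*3 = 0*3 = 0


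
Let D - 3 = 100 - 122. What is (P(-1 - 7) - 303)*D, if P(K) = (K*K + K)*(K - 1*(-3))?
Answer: 11077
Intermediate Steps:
D = -19 (D = 3 + (100 - 122) = 3 - 22 = -19)
P(K) = (3 + K)*(K + K**2) (P(K) = (K**2 + K)*(K + 3) = (K + K**2)*(3 + K) = (3 + K)*(K + K**2))
(P(-1 - 7) - 303)*D = ((-1 - 7)*(3 + (-1 - 7)**2 + 4*(-1 - 7)) - 303)*(-19) = (-8*(3 + (-8)**2 + 4*(-8)) - 303)*(-19) = (-8*(3 + 64 - 32) - 303)*(-19) = (-8*35 - 303)*(-19) = (-280 - 303)*(-19) = -583*(-19) = 11077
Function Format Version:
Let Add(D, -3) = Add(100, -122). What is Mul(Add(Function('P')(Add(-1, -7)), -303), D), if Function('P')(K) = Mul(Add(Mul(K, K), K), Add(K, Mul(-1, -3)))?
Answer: 11077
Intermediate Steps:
D = -19 (D = Add(3, Add(100, -122)) = Add(3, -22) = -19)
Function('P')(K) = Mul(Add(3, K), Add(K, Pow(K, 2))) (Function('P')(K) = Mul(Add(Pow(K, 2), K), Add(K, 3)) = Mul(Add(K, Pow(K, 2)), Add(3, K)) = Mul(Add(3, K), Add(K, Pow(K, 2))))
Mul(Add(Function('P')(Add(-1, -7)), -303), D) = Mul(Add(Mul(Add(-1, -7), Add(3, Pow(Add(-1, -7), 2), Mul(4, Add(-1, -7)))), -303), -19) = Mul(Add(Mul(-8, Add(3, Pow(-8, 2), Mul(4, -8))), -303), -19) = Mul(Add(Mul(-8, Add(3, 64, -32)), -303), -19) = Mul(Add(Mul(-8, 35), -303), -19) = Mul(Add(-280, -303), -19) = Mul(-583, -19) = 11077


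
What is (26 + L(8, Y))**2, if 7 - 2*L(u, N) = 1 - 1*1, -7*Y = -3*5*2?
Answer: 3481/4 ≈ 870.25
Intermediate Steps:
Y = 30/7 (Y = -(-3*5)*2/7 = -(-15)*2/7 = -1/7*(-30) = 30/7 ≈ 4.2857)
L(u, N) = 7/2 (L(u, N) = 7/2 - (1 - 1*1)/2 = 7/2 - (1 - 1)/2 = 7/2 - 1/2*0 = 7/2 + 0 = 7/2)
(26 + L(8, Y))**2 = (26 + 7/2)**2 = (59/2)**2 = 3481/4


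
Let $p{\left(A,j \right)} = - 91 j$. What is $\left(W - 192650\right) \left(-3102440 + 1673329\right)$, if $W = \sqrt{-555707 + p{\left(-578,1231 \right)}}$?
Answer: $275318234150 - 17149332 i \sqrt{4637} \approx 2.7532 \cdot 10^{11} - 1.1678 \cdot 10^{9} i$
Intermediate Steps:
$W = 12 i \sqrt{4637}$ ($W = \sqrt{-555707 - 112021} = \sqrt{-667728} = 12 i \sqrt{4637} \approx 817.15 i$)
$\left(W - 192650\right) \left(-3102440 + 1673329\right) = \left(12 i \sqrt{4637} - 192650\right) \left(-3102440 + 1673329\right) = \left(-192650 + 12 i \sqrt{4637}\right) \left(-1429111\right) = 275318234150 - 17149332 i \sqrt{4637}$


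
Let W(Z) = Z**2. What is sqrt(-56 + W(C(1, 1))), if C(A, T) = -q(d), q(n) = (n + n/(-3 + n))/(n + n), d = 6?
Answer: 10*I*sqrt(5)/3 ≈ 7.4536*I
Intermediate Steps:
q(n) = (n + n/(-3 + n))/(2*n) (q(n) = (n + n/(-3 + n))/((2*n)) = (n + n/(-3 + n))*(1/(2*n)) = (n + n/(-3 + n))/(2*n))
C(A, T) = -2/3 (C(A, T) = -(-2 + 6)/(2*(-3 + 6)) = -4/(2*3) = -1*2/3 = -2/3)
sqrt(-56 + W(C(1, 1))) = sqrt(-56 + (-2/3)**2) = sqrt(-56 + 4/9) = sqrt(-500/9) = 10*I*sqrt(5)/3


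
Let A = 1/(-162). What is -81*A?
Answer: 1/2 ≈ 0.50000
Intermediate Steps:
A = -1/162 ≈ -0.0061728
-81*A = -81*(-1/162) = 1/2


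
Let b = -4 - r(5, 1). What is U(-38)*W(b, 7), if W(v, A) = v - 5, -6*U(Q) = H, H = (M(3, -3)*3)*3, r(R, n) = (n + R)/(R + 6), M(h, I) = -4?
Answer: -630/11 ≈ -57.273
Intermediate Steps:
r(R, n) = (R + n)/(6 + R)
H = -36 (H = -4*3*3 = -12*3 = -36)
U(Q) = 6 (U(Q) = -⅙*(-36) = 6)
b = -50/11 (b = -4 - (5 + 1)/(6 + 5) = -4 - 6/11 = -50/11 ≈ -4.5455)
W(v, A) = -5 + v
U(-38)*W(b, 7) = 6*(-5 - 50/11) = 6*(-105/11) = -630/11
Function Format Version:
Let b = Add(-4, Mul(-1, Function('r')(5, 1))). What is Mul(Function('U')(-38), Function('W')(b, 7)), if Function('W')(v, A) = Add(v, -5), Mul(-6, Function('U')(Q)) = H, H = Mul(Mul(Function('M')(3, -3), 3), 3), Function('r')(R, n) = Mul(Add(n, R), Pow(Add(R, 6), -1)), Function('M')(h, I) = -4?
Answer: Rational(-630, 11) ≈ -57.273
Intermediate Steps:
Function('r')(R, n) = Mul(Pow(Add(6, R), -1), Add(R, n)) (Function('r')(R, n) = Mul(Add(R, n), Pow(Add(6, R), -1)) = Mul(Pow(Add(6, R), -1), Add(R, n)))
H = -36 (H = Mul(Mul(-4, 3), 3) = Mul(-12, 3) = -36)
Function('U')(Q) = 6 (Function('U')(Q) = Mul(Rational(-1, 6), -36) = 6)
b = Rational(-50, 11) (b = Add(-4, Mul(-1, Mul(Pow(Add(6, 5), -1), Add(5, 1)))) = Add(-4, Mul(-1, Mul(Pow(11, -1), 6))) = Add(-4, Mul(-1, Mul(Rational(1, 11), 6))) = Add(-4, Mul(-1, Rational(6, 11))) = Add(-4, Rational(-6, 11)) = Rational(-50, 11) ≈ -4.5455)
Function('W')(v, A) = Add(-5, v)
Mul(Function('U')(-38), Function('W')(b, 7)) = Mul(6, Add(-5, Rational(-50, 11))) = Mul(6, Rational(-105, 11)) = Rational(-630, 11)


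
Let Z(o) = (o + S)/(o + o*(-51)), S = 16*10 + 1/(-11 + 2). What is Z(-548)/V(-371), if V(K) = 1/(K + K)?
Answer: 1295903/123300 ≈ 10.510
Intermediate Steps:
V(K) = 1/(2*K)
S = 1439/9 (S = 160 + 1/(-9) = 160 - ⅑ = 1439/9 ≈ 159.89)
Z(o) = -(1439/9 + o)/(50*o) (Z(o) = (o + 1439/9)/(o + o*(-51)) = (1439/9 + o)/(o - 51*o) = (1439/9 + o)/((-50*o)) = (1439/9 + o)*(-1/(50*o)) = -(1439/9 + o)/(50*o))
Z(-548)/V(-371) = ((1/450)*(-1439 - 9*(-548))/(-548))/(((½)/(-371))) = ((1/450)*(-1/548)*(-1439 + 4932))/(((½)*(-1/371))) = ((1/450)*(-1/548)*3493)/(-1/742) = -3493/246600*(-742) = 1295903/123300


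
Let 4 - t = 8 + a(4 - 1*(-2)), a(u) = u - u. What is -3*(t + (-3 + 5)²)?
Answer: 0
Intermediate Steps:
a(u) = 0
t = -4 (t = 4 - (8 + 0) = 4 - 1*8 = 4 - 8 = -4)
-3*(t + (-3 + 5)²) = -3*(-4 + (-3 + 5)²) = -3*(-4 + 2²) = -3*(-4 + 4) = -3*0 = 0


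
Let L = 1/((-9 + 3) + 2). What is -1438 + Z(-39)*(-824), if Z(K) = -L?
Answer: -1644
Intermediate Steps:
L = -¼ (L = 1/(-6 + 2) = 1/(-4) = -¼ ≈ -0.25000)
Z(K) = ¼ (Z(K) = -1*(-¼) = ¼)
-1438 + Z(-39)*(-824) = -1438 + (¼)*(-824) = -1438 - 206 = -1644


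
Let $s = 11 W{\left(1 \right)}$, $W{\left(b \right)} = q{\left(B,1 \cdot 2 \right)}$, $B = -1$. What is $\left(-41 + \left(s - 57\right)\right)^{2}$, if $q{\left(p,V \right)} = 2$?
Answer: $5776$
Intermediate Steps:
$W{\left(b \right)} = 2$
$s = 22$ ($s = 11 \cdot 2 = 22$)
$\left(-41 + \left(s - 57\right)\right)^{2} = \left(-41 + \left(22 - 57\right)\right)^{2} = \left(-41 - 35\right)^{2} = \left(-76\right)^{2} = 5776$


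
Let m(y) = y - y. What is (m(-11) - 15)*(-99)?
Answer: 1485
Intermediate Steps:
m(y) = 0
(m(-11) - 15)*(-99) = (0 - 15)*(-99) = -15*(-99) = 1485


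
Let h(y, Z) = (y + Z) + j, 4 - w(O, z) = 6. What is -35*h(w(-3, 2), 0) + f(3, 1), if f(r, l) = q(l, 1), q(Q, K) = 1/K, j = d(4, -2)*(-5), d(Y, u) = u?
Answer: -279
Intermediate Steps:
w(O, z) = -2 (w(O, z) = 4 - 1*6 = 4 - 6 = -2)
j = 10 (j = -2*(-5) = 10)
h(y, Z) = 10 + Z + y (h(y, Z) = (y + Z) + 10 = (Z + y) + 10 = 10 + Z + y)
f(r, l) = 1 (f(r, l) = 1/1 = 1)
-35*h(w(-3, 2), 0) + f(3, 1) = -35*(10 + 0 - 2) + 1 = -35*8 + 1 = -280 + 1 = -279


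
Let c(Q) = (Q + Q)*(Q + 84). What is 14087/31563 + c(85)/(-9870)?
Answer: -522290/211923 ≈ -2.4645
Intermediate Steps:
c(Q) = 2*Q*(84 + Q) (c(Q) = (2*Q)*(84 + Q) = 2*Q*(84 + Q))
14087/31563 + c(85)/(-9870) = 14087/31563 + (2*85*(84 + 85))/(-9870) = 14087*(1/31563) + (2*85*169)*(-1/9870) = 14087/31563 + 28730*(-1/9870) = 14087/31563 - 2873/987 = -522290/211923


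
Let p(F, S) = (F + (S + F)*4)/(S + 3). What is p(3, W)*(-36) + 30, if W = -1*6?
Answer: -78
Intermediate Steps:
W = -6
p(F, S) = (4*S + 5*F)/(3 + S) (p(F, S) = (F + (F + S)*4)/(3 + S) = (F + (4*F + 4*S))/(3 + S) = (4*S + 5*F)/(3 + S))
p(3, W)*(-36) + 30 = ((4*(-6) + 5*3)/(3 - 6))*(-36) + 30 = ((-24 + 15)/(-3))*(-36) + 30 = -1/3*(-9)*(-36) + 30 = 3*(-36) + 30 = -108 + 30 = -78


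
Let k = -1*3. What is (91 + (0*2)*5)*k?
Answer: -273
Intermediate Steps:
k = -3
(91 + (0*2)*5)*k = (91 + (0*2)*5)*(-3) = (91 + 0*5)*(-3) = (91 + 0)*(-3) = 91*(-3) = -273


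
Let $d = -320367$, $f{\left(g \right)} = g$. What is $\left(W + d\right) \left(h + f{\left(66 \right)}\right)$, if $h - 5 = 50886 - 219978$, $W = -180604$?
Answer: $84674619391$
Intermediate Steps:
$h = -169087$ ($h = 5 + \left(50886 - 219978\right) = 5 - 169092 = -169087$)
$\left(W + d\right) \left(h + f{\left(66 \right)}\right) = \left(-180604 - 320367\right) \left(-169087 + 66\right) = \left(-500971\right) \left(-169021\right) = 84674619391$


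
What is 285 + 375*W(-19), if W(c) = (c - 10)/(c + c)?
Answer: 21705/38 ≈ 571.18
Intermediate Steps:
W(c) = (-10 + c)/(2*c) (W(c) = (-10 + c)/((2*c)) = (-10 + c)*(1/(2*c)) = (-10 + c)/(2*c))
285 + 375*W(-19) = 285 + 375*((½)*(-10 - 19)/(-19)) = 285 + 375*((½)*(-1/19)*(-29)) = 285 + 375*(29/38) = 285 + 10875/38 = 21705/38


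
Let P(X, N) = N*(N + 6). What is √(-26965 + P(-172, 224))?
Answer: √24555 ≈ 156.70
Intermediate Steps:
P(X, N) = N*(6 + N)
√(-26965 + P(-172, 224)) = √(-26965 + 224*(6 + 224)) = √(-26965 + 224*230) = √(-26965 + 51520) = √24555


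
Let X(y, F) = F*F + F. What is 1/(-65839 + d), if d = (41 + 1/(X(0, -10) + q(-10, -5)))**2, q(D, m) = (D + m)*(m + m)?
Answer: -57600/3695481119 ≈ -1.5587e-5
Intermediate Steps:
q(D, m) = 2*m*(D + m) (q(D, m) = (D + m)*(2*m) = 2*m*(D + m))
X(y, F) = F + F**2 (X(y, F) = F**2 + F = F + F**2)
d = 96845281/57600 (d = (41 + 1/(-10*(1 - 10) + 2*(-5)*(-10 - 5)))**2 = (41 + 1/(-10*(-9) + 2*(-5)*(-15)))**2 = (41 + 1/(90 + 150))**2 = (41 + 1/240)**2 = (9841/240)**2 = 96845281/57600 ≈ 1681.3)
1/(-65839 + d) = 1/(-65839 + 96845281/57600) = 1/(-3695481119/57600) = -57600/3695481119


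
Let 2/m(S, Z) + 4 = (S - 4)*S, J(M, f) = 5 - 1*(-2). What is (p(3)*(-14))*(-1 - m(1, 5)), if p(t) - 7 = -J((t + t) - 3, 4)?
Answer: 0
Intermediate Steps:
J(M, f) = 7 (J(M, f) = 5 + 2 = 7)
m(S, Z) = 2/(-4 + S*(-4 + S)) (m(S, Z) = 2/(-4 + (S - 4)*S) = 2/(-4 + (-4 + S)*S) = 2/(-4 + S*(-4 + S)))
p(t) = 0 (p(t) = 7 - 1*7 = 7 - 7 = 0)
(p(3)*(-14))*(-1 - m(1, 5)) = (0*(-14))*(-1 - 2/(-4 + 1**2 - 4*1)) = 0*(-1 - 2/(-4 + 1 - 4)) = 0*(-1 - 2/(-7)) = 0*(-1 - 2*(-1)/7) = 0*(-1 - 1*(-2/7)) = 0*(-1 + 2/7) = 0*(-5/7) = 0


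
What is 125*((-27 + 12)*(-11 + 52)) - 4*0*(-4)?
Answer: -76875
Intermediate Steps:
125*((-27 + 12)*(-11 + 52)) - 4*0*(-4) = 125*(-15*41) + 0*(-4) = 125*(-615) + 0 = -76875 + 0 = -76875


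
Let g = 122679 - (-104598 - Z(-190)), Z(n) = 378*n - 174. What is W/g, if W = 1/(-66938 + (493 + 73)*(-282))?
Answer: -1/35179363650 ≈ -2.8426e-11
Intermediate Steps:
Z(n) = -174 + 378*n
W = -1/226550 (W = 1/(-66938 + 566*(-282)) = 1/(-66938 - 159612) = 1/(-226550) = -1/226550 ≈ -4.4140e-6)
g = 155283 (g = 122679 - (-104598 - (-174 + 378*(-190))) = 122679 - (-104598 - (-174 - 71820)) = 122679 - (-104598 - 1*(-71994)) = 122679 - (-104598 + 71994) = 122679 - 1*(-32604) = 122679 + 32604 = 155283)
W/g = -1/226550/155283 = -1/226550*1/155283 = -1/35179363650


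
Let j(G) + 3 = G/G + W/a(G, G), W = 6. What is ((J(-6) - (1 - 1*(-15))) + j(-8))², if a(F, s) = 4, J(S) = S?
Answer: 2025/4 ≈ 506.25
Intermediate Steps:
j(G) = -½ (j(G) = -3 + (G/G + 6/4) = -3 + (1 + 6*(¼)) = -3 + (1 + 3/2) = -3 + 5/2 = -½)
((J(-6) - (1 - 1*(-15))) + j(-8))² = ((-6 - (1 - 1*(-15))) - ½)² = ((-6 - (1 + 15)) - ½)² = ((-6 - 1*16) - ½)² = ((-6 - 16) - ½)² = (-22 - ½)² = (-45/2)² = 2025/4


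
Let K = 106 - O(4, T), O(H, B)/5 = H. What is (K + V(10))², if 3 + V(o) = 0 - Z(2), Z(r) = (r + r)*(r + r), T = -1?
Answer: 4489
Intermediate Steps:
O(H, B) = 5*H
Z(r) = 4*r² (Z(r) = (2*r)*(2*r) = 4*r²)
K = 86 (K = 106 - 5*4 = 106 - 1*20 = 106 - 20 = 86)
V(o) = -19 (V(o) = -3 + (0 - 4*2²) = -3 + (0 - 4*4) = -3 + (0 - 1*16) = -3 + (0 - 16) = -3 - 16 = -19)
(K + V(10))² = (86 - 19)² = 67² = 4489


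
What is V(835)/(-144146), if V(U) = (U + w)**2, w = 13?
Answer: -359552/72073 ≈ -4.9887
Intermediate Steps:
V(U) = (13 + U)**2 (V(U) = (U + 13)**2 = (13 + U)**2)
V(835)/(-144146) = (13 + 835)**2/(-144146) = 848**2*(-1/144146) = 719104*(-1/144146) = -359552/72073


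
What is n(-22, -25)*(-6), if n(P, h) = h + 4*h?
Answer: 750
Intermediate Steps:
n(P, h) = 5*h
n(-22, -25)*(-6) = (5*(-25))*(-6) = -125*(-6) = 750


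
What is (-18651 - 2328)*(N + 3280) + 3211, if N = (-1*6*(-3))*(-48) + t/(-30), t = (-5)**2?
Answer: -101329141/2 ≈ -5.0665e+7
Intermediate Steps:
t = 25
N = -5189/6 (N = (-1*6*(-3))*(-48) + 25/(-30) = -6*(-3)*(-48) + 25*(-1/30) = 18*(-48) - 5/6 = -864 - 5/6 = -5189/6 ≈ -864.83)
(-18651 - 2328)*(N + 3280) + 3211 = (-18651 - 2328)*(-5189/6 + 3280) + 3211 = -20979*14491/6 + 3211 = -101335563/2 + 3211 = -101329141/2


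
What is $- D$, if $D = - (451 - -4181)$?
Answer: $4632$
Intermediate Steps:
$D = -4632$ ($D = - (451 + 4181) = \left(-1\right) 4632 = -4632$)
$- D = \left(-1\right) \left(-4632\right) = 4632$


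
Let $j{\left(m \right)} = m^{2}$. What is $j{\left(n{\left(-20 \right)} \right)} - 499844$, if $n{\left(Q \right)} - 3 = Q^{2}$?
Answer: $-337435$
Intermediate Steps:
$n{\left(Q \right)} = 3 + Q^{2}$
$j{\left(n{\left(-20 \right)} \right)} - 499844 = \left(3 + \left(-20\right)^{2}\right)^{2} - 499844 = \left(3 + 400\right)^{2} - 499844 = 403^{2} - 499844 = 162409 - 499844 = -337435$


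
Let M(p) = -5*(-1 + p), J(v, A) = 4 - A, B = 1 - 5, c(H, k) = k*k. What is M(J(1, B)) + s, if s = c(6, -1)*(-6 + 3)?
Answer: -38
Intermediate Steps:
c(H, k) = k**2
B = -4
M(p) = 5 - 5*p
s = -3 (s = (-1)**2*(-6 + 3) = 1*(-3) = -3)
M(J(1, B)) + s = (5 - 5*(4 - 1*(-4))) - 3 = (5 - 5*(4 + 4)) - 3 = (5 - 5*8) - 3 = (5 - 40) - 3 = -35 - 3 = -38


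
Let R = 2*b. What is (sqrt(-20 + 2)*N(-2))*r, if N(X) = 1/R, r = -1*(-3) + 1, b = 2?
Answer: 3*I*sqrt(2) ≈ 4.2426*I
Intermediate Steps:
r = 4 (r = 3 + 1 = 4)
R = 4 (R = 2*2 = 4)
N(X) = 1/4
(sqrt(-20 + 2)*N(-2))*r = (sqrt(-20 + 2)*(1/4))*4 = (sqrt(-18)*(1/4))*4 = ((3*I*sqrt(2))*(1/4))*4 = (3*I*sqrt(2)/4)*4 = 3*I*sqrt(2)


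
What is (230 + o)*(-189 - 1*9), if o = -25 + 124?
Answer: -65142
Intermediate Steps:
o = 99
(230 + o)*(-189 - 1*9) = (230 + 99)*(-189 - 1*9) = 329*(-189 - 9) = 329*(-198) = -65142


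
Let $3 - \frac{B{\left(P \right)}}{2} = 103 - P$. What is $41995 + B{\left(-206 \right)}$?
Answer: $41383$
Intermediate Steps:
$B{\left(P \right)} = -200 + 2 P$ ($B{\left(P \right)} = 6 - 2 \left(103 - P\right) = 6 + \left(-206 + 2 P\right) = -200 + 2 P$)
$41995 + B{\left(-206 \right)} = 41995 + \left(-200 + 2 \left(-206\right)\right) = 41995 - 612 = 41383$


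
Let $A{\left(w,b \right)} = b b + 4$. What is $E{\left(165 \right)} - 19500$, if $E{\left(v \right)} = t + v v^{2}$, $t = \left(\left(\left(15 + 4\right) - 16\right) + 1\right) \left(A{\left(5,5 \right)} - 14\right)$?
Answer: $4472685$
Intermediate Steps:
$A{\left(w,b \right)} = 4 + b^{2}$ ($A{\left(w,b \right)} = b^{2} + 4 = 4 + b^{2}$)
$t = 60$ ($t = \left(\left(\left(15 + 4\right) - 16\right) + 1\right) \left(\left(4 + 5^{2}\right) - 14\right) = \left(\left(19 - 16\right) + 1\right) \left(\left(4 + 25\right) - 14\right) = \left(3 + 1\right) \left(29 - 14\right) = 4 \cdot 15 = 60$)
$E{\left(v \right)} = 60 + v^{3}$ ($E{\left(v \right)} = 60 + v v^{2} = 60 + v^{3}$)
$E{\left(165 \right)} - 19500 = \left(60 + 165^{3}\right) - 19500 = \left(60 + 4492125\right) - 19500 = 4492185 - 19500 = 4472685$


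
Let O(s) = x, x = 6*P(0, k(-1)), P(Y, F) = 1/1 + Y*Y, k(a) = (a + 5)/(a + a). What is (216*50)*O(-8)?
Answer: 64800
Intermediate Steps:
k(a) = (5 + a)/(2*a) (k(a) = (5 + a)/((2*a)) = (5 + a)*(1/(2*a)) = (5 + a)/(2*a))
P(Y, F) = 1 + Y²
x = 6 (x = 6*(1 + 0²) = 6*(1 + 0) = 6*1 = 6)
O(s) = 6
(216*50)*O(-8) = (216*50)*6 = 10800*6 = 64800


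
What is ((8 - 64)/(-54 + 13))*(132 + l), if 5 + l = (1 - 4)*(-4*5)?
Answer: 10472/41 ≈ 255.41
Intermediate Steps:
l = 55 (l = -5 + (1 - 4)*(-4*5) = -5 - 3*(-20) = -5 + 60 = 55)
((8 - 64)/(-54 + 13))*(132 + l) = ((8 - 64)/(-54 + 13))*(132 + 55) = -56/(-41)*187 = -56*(-1/41)*187 = (56/41)*187 = 10472/41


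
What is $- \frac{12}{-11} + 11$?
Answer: $\frac{133}{11} \approx 12.091$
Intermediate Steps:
$- \frac{12}{-11} + 11 = \left(-12\right) \left(- \frac{1}{11}\right) + 11 = \frac{12}{11} + 11 = \frac{133}{11}$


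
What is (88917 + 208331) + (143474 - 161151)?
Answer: 279571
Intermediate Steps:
(88917 + 208331) + (143474 - 161151) = 297248 - 17677 = 279571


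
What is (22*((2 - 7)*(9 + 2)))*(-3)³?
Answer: 32670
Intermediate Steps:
(22*((2 - 7)*(9 + 2)))*(-3)³ = (22*(-5*11))*(-27) = (22*(-55))*(-27) = -1210*(-27) = 32670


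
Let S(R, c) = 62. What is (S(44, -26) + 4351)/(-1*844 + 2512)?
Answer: 1471/556 ≈ 2.6457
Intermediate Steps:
(S(44, -26) + 4351)/(-1*844 + 2512) = (62 + 4351)/(-1*844 + 2512) = 4413/(-844 + 2512) = 4413/1668 = 4413*(1/1668) = 1471/556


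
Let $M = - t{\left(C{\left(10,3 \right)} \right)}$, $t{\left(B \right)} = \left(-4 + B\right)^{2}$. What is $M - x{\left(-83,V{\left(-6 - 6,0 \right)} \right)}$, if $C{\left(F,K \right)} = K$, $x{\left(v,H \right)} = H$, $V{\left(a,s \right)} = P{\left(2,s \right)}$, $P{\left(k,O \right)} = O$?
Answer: $-1$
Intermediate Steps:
$V{\left(a,s \right)} = s$
$M = -1$ ($M = - \left(-4 + 3\right)^{2} = - \left(-1\right)^{2} = \left(-1\right) 1 = -1$)
$M - x{\left(-83,V{\left(-6 - 6,0 \right)} \right)} = -1 - 0 = -1 + 0 = -1$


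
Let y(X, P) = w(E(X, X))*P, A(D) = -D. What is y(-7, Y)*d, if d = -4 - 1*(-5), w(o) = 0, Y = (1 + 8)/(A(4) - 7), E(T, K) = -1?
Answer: 0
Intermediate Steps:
Y = -9/11 (Y = (1 + 8)/(-1*4 - 7) = 9/(-4 - 7) = 9/(-11) = 9*(-1/11) = -9/11 ≈ -0.81818)
d = 1 (d = -4 + 5 = 1)
y(X, P) = 0 (y(X, P) = 0*P = 0)
y(-7, Y)*d = 0*1 = 0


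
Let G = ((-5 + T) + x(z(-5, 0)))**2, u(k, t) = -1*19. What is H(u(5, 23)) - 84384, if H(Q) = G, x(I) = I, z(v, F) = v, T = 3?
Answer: -84335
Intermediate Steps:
u(k, t) = -19
G = 49 (G = ((-5 + 3) - 5)**2 = (-2 - 5)**2 = (-7)**2 = 49)
H(Q) = 49
H(u(5, 23)) - 84384 = 49 - 84384 = -84335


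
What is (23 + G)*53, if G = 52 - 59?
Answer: 848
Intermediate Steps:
G = -7
(23 + G)*53 = (23 - 7)*53 = 16*53 = 848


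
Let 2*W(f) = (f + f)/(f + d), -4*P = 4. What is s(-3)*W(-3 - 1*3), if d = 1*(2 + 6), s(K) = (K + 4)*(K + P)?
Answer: 12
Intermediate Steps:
P = -1 (P = -¼*4 = -1)
s(K) = (-1 + K)*(4 + K) (s(K) = (K + 4)*(K - 1) = (4 + K)*(-1 + K) = (-1 + K)*(4 + K))
d = 8 (d = 1*8 = 8)
W(f) = f/(8 + f) (W(f) = ((f + f)/(f + 8))/2 = ((2*f)/(8 + f))/2 = (2*f/(8 + f))/2 = f/(8 + f))
s(-3)*W(-3 - 1*3) = (-4 + (-3)² + 3*(-3))*((-3 - 1*3)/(8 + (-3 - 1*3))) = (-4 + 9 - 9)*((-3 - 3)/(8 + (-3 - 3))) = -(-24)/(8 - 6) = -(-24)/2 = -4*(-3) = 12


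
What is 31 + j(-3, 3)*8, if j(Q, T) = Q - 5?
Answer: -33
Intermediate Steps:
j(Q, T) = -5 + Q
31 + j(-3, 3)*8 = 31 + (-5 - 3)*8 = 31 - 8*8 = 31 - 64 = -33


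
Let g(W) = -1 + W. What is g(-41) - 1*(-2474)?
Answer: 2432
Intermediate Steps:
g(-41) - 1*(-2474) = (-1 - 41) - 1*(-2474) = -42 + 2474 = 2432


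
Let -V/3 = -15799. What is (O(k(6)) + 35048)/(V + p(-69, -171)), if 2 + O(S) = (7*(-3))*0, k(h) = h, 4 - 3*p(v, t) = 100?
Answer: 35046/47365 ≈ 0.73991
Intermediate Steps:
p(v, t) = -32 (p(v, t) = 4/3 - 1/3*100 = 4/3 - 100/3 = -32)
V = 47397 (V = -3*(-15799) = 47397)
O(S) = -2 (O(S) = -2 + (7*(-3))*0 = -2 - 21*0 = -2 + 0 = -2)
(O(k(6)) + 35048)/(V + p(-69, -171)) = (-2 + 35048)/(47397 - 32) = 35046/47365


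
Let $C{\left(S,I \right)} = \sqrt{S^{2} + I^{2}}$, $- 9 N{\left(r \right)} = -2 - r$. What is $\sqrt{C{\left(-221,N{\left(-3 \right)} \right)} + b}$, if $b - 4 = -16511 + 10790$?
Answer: $\frac{\sqrt{-51453 + \sqrt{3956122}}}{3} \approx 74.135 i$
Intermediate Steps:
$N{\left(r \right)} = \frac{2}{9} + \frac{r}{9}$ ($N{\left(r \right)} = - \frac{-2 - r}{9} = \frac{2}{9} + \frac{r}{9}$)
$C{\left(S,I \right)} = \sqrt{I^{2} + S^{2}}$
$b = -5717$ ($b = 4 + \left(-16511 + 10790\right) = 4 - 5721 = -5717$)
$\sqrt{C{\left(-221,N{\left(-3 \right)} \right)} + b} = \sqrt{\sqrt{\left(\frac{2}{9} + \frac{1}{9} \left(-3\right)\right)^{2} + \left(-221\right)^{2}} - 5717} = \sqrt{\sqrt{\left(\frac{2}{9} - \frac{1}{3}\right)^{2} + 48841} - 5717} = \sqrt{\sqrt{\left(- \frac{1}{9}\right)^{2} + 48841} - 5717} = \sqrt{\sqrt{\frac{1}{81} + 48841} - 5717} = \sqrt{\sqrt{\frac{3956122}{81}} - 5717} = \sqrt{\frac{\sqrt{3956122}}{9} - 5717} = \sqrt{-5717 + \frac{\sqrt{3956122}}{9}}$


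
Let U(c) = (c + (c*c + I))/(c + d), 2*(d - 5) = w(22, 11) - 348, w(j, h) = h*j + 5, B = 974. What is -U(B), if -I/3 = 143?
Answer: -632814/619 ≈ -1022.3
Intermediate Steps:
w(j, h) = 5 + h*j
I = -429 (I = -3*143 = -429)
d = -91/2 (d = 5 + ((5 + 11*22) - 348)/2 = 5 + ((5 + 242) - 348)/2 = 5 + (247 - 348)/2 = 5 + (½)*(-101) = 5 - 101/2 = -91/2 ≈ -45.500)
U(c) = (-429 + c + c²)/(-91/2 + c) (U(c) = (c + (c*c - 429))/(c - 91/2) = (c + (c² - 429))/(-91/2 + c) = (c + (-429 + c²))/(-91/2 + c) = (-429 + c + c²)/(-91/2 + c))
-U(B) = -2*(-429 + 974 + 974²)/(-91 + 2*974) = -2*(-429 + 974 + 948676)/(-91 + 1948) = -2*949221/1857 = -1*632814/619 = -632814/619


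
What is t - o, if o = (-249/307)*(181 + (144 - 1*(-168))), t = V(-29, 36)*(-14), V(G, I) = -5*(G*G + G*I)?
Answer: -4239713/307 ≈ -13810.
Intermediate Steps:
V(G, I) = -5*G² - 5*G*I (V(G, I) = -5*(G² + G*I) = -5*G² - 5*G*I)
t = -14210 (t = -5*(-29)*(-29 + 36)*(-14) = -5*(-29)*7*(-14) = 1015*(-14) = -14210)
o = -122757/307 (o = (-249*1/307)*(181 + (144 + 168)) = -249*(181 + 312)/307 = -249/307*493 = -122757/307 ≈ -399.86)
t - o = -14210 - 1*(-122757/307) = -14210 + 122757/307 = -4239713/307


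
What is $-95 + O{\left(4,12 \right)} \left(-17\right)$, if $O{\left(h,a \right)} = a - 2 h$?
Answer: $-163$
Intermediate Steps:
$-95 + O{\left(4,12 \right)} \left(-17\right) = -95 + \left(12 - 8\right) \left(-17\right) = -95 + 4 \left(-17\right) = -95 - 68 = -163$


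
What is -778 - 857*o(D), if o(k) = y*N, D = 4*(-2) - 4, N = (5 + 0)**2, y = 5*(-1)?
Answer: 106347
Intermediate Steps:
y = -5
N = 25 (N = 5**2 = 25)
D = -12 (D = -8 - 4 = -12)
o(k) = -125 (o(k) = -5*25 = -125)
-778 - 857*o(D) = -778 - 857*(-125) = -778 + 107125 = 106347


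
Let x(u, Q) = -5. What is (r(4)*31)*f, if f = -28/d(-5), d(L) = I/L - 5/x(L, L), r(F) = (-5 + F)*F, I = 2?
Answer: 17360/3 ≈ 5786.7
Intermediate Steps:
r(F) = F*(-5 + F)
d(L) = 1 + 2/L (d(L) = 2/L - 5/(-5) = 2/L - 5*(-1/5) = 2/L + 1 = 1 + 2/L)
f = -140/3 (f = -28*(-5/(2 - 5)) = -28/((-1/5*(-3))) = -28/3/5 = -28*5/3 = -140/3 ≈ -46.667)
(r(4)*31)*f = ((4*(-5 + 4))*31)*(-140/3) = ((4*(-1))*31)*(-140/3) = -4*31*(-140/3) = -124*(-140/3) = 17360/3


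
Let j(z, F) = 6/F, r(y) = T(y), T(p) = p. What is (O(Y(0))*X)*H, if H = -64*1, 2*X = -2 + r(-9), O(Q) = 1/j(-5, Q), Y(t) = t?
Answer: 0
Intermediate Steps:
r(y) = y
O(Q) = Q/6 (O(Q) = 1/(6/Q) = Q/6)
X = -11/2 (X = (-2 - 9)/2 = (½)*(-11) = -11/2 ≈ -5.5000)
H = -64
(O(Y(0))*X)*H = (((⅙)*0)*(-11/2))*(-64) = (0*(-11/2))*(-64) = 0*(-64) = 0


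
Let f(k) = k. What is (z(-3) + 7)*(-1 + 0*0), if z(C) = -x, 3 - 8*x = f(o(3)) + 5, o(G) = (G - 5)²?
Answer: -31/4 ≈ -7.7500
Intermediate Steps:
o(G) = (-5 + G)²
x = -¾ (x = 3/8 - ((-5 + 3)² + 5)/8 = 3/8 - ((-2)² + 5)/8 = 3/8 - (4 + 5)/8 = 3/8 - ⅛*9 = 3/8 - 9/8 = -¾ ≈ -0.75000)
z(C) = ¾ (z(C) = -1*(-¾) = ¾)
(z(-3) + 7)*(-1 + 0*0) = (¾ + 7)*(-1 + 0*0) = 31*(-1 + 0)/4 = (31/4)*(-1) = -31/4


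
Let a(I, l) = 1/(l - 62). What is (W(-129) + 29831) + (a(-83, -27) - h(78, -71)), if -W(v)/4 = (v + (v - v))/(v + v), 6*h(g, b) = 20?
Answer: 7963450/267 ≈ 29826.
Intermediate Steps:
a(I, l) = 1/(-62 + l)
h(g, b) = 10/3 (h(g, b) = (⅙)*20 = 10/3)
W(v) = -2 (W(v) = -4*(v + (v - v))/(v + v) = -4*(v + 0)/(2*v) = -4*v*1/(2*v) = -4*½ = -2)
(W(-129) + 29831) + (a(-83, -27) - h(78, -71)) = (-2 + 29831) + (1/(-62 - 27) - 1*10/3) = 29829 + (1/(-89) - 10/3) = 29829 + (-1/89 - 10/3) = 29829 - 893/267 = 7963450/267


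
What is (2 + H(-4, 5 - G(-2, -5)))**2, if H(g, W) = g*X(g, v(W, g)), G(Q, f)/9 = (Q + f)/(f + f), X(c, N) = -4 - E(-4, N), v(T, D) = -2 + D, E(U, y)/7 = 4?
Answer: 16900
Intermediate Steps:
E(U, y) = 28 (E(U, y) = 7*4 = 28)
X(c, N) = -32 (X(c, N) = -4 - 1*28 = -4 - 28 = -32)
G(Q, f) = 9*(Q + f)/(2*f) (G(Q, f) = 9*((Q + f)/(f + f)) = 9*((Q + f)/((2*f))) = 9*((Q + f)*(1/(2*f))) = 9*((Q + f)/(2*f)) = 9*(Q + f)/(2*f))
H(g, W) = -32*g (H(g, W) = g*(-32) = -32*g)
(2 + H(-4, 5 - G(-2, -5)))**2 = (2 - 32*(-4))**2 = (2 + 128)**2 = 130**2 = 16900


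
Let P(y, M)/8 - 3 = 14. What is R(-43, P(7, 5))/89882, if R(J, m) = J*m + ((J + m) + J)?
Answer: -223/3457 ≈ -0.064507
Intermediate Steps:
P(y, M) = 136 (P(y, M) = 24 + 8*14 = 24 + 112 = 136)
R(J, m) = m + 2*J + J*m (R(J, m) = J*m + (m + 2*J) = m + 2*J + J*m)
R(-43, P(7, 5))/89882 = (136 + 2*(-43) - 43*136)/89882 = (136 - 86 - 5848)*(1/89882) = -5798*1/89882 = -223/3457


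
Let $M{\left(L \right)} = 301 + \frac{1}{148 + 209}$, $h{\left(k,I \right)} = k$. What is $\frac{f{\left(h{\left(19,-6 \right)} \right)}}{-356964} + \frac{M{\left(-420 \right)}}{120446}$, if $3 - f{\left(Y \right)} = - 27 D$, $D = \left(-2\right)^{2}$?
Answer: $\frac{5597620645}{2558195713668} \approx 0.0021881$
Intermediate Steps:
$D = 4$
$f{\left(Y \right)} = 111$ ($f{\left(Y \right)} = 3 - \left(-27\right) 4 = 3 - -108 = 3 + 108 = 111$)
$M{\left(L \right)} = \frac{107458}{357}$ ($M{\left(L \right)} = 301 + \frac{1}{357} = \frac{107458}{357}$)
$\frac{f{\left(h{\left(19,-6 \right)} \right)}}{-356964} + \frac{M{\left(-420 \right)}}{120446} = \frac{111}{-356964} + \frac{107458}{357 \cdot 120446} = 111 \left(- \frac{1}{356964}\right) + \frac{107458}{357} \cdot \frac{1}{120446} = - \frac{37}{118988} + \frac{53729}{21499611} = \frac{5597620645}{2558195713668}$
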